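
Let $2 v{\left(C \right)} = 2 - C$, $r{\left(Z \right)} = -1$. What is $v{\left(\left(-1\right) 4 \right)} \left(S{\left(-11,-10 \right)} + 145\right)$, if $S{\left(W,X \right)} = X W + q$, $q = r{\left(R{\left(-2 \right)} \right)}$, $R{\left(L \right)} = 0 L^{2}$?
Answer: $762$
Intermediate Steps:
$R{\left(L \right)} = 0$
$v{\left(C \right)} = 1 - \frac{C}{2}$ ($v{\left(C \right)} = \frac{2 - C}{2} = 1 - \frac{C}{2}$)
$q = -1$
$S{\left(W,X \right)} = -1 + W X$ ($S{\left(W,X \right)} = X W - 1 = W X - 1 = -1 + W X$)
$v{\left(\left(-1\right) 4 \right)} \left(S{\left(-11,-10 \right)} + 145\right) = \left(1 - \frac{\left(-1\right) 4}{2}\right) \left(\left(-1 - -110\right) + 145\right) = \left(1 - -2\right) \left(\left(-1 + 110\right) + 145\right) = \left(1 + 2\right) \left(109 + 145\right) = 3 \cdot 254 = 762$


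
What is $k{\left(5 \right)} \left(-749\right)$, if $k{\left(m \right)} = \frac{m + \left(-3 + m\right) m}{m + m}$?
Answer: $- \frac{2247}{2} \approx -1123.5$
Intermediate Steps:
$k{\left(m \right)} = \frac{m + m \left(-3 + m\right)}{2 m}$
$k{\left(5 \right)} \left(-749\right) = \left(-1 + \frac{1}{2} \cdot 5\right) \left(-749\right) = \left(-1 + \frac{5}{2}\right) \left(-749\right) = \frac{3}{2} \left(-749\right) = - \frac{2247}{2}$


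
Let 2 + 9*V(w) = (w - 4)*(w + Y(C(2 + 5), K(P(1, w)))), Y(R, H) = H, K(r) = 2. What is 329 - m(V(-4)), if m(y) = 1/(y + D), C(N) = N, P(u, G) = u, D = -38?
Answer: 107921/328 ≈ 329.03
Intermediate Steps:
V(w) = -2/9 + (-4 + w)*(2 + w)/9 (V(w) = -2/9 + ((w - 4)*(w + 2))/9 = -2/9 + ((-4 + w)*(2 + w))/9 = -2/9 + (-4 + w)*(2 + w)/9)
m(y) = 1/(-38 + y) (m(y) = 1/(y - 38) = 1/(-38 + y))
329 - m(V(-4)) = 329 - 1/(-38 + (-10/9 - 2/9*(-4) + (⅑)*(-4)²)) = 329 - 1/(-38 + (-10/9 + 8/9 + (⅑)*16)) = 329 - 1/(-38 + (-10/9 + 8/9 + 16/9)) = 329 - 1/(-38 + 14/9) = 329 - 1/(-328/9) = 329 - 1*(-9/328) = 329 + 9/328 = 107921/328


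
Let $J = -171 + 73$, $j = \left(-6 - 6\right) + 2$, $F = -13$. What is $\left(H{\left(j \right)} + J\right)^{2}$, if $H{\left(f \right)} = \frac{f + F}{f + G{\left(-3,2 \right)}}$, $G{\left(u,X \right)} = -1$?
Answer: $\frac{1113025}{121} \approx 9198.5$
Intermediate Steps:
$j = -10$ ($j = -12 + 2 = -10$)
$J = -98$
$H{\left(f \right)} = \frac{-13 + f}{-1 + f}$ ($H{\left(f \right)} = \frac{f - 13}{f - 1} = \frac{-13 + f}{-1 + f}$)
$\left(H{\left(j \right)} + J\right)^{2} = \left(\frac{-13 - 10}{-1 - 10} - 98\right)^{2} = \left(\frac{1}{-11} \left(-23\right) - 98\right)^{2} = \left(\left(- \frac{1}{11}\right) \left(-23\right) - 98\right)^{2} = \left(\frac{23}{11} - 98\right)^{2} = \left(- \frac{1055}{11}\right)^{2} = \frac{1113025}{121}$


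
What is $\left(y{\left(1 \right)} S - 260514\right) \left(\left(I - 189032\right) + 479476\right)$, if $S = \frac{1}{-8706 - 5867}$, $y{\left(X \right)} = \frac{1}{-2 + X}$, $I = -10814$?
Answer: $- \frac{81662080906710}{1121} \approx -7.2847 \cdot 10^{10}$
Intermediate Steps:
$S = - \frac{1}{14573}$ ($S = \frac{1}{-14573} = - \frac{1}{14573} \approx -6.862 \cdot 10^{-5}$)
$\left(y{\left(1 \right)} S - 260514\right) \left(\left(I - 189032\right) + 479476\right) = \left(\frac{1}{-2 + 1} \left(- \frac{1}{14573}\right) - 260514\right) \left(\left(-10814 - 189032\right) + 479476\right) = \left(\frac{1}{-1} \left(- \frac{1}{14573}\right) - 260514\right) \left(\left(-10814 - 189032\right) + 479476\right) = \left(\left(-1\right) \left(- \frac{1}{14573}\right) - 260514\right) \left(-199846 + 479476\right) = \left(\frac{1}{14573} - 260514\right) 279630 = \left(- \frac{3796470521}{14573}\right) 279630 = - \frac{81662080906710}{1121}$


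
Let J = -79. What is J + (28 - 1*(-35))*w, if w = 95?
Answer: 5906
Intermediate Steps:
J + (28 - 1*(-35))*w = -79 + (28 - 1*(-35))*95 = -79 + (28 + 35)*95 = -79 + 63*95 = -79 + 5985 = 5906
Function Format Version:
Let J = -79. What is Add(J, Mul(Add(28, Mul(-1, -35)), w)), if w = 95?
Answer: 5906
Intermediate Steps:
Add(J, Mul(Add(28, Mul(-1, -35)), w)) = Add(-79, Mul(Add(28, Mul(-1, -35)), 95)) = Add(-79, Mul(Add(28, 35), 95)) = Add(-79, Mul(63, 95)) = Add(-79, 5985) = 5906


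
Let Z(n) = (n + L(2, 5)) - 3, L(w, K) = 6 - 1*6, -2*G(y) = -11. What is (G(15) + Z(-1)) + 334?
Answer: 671/2 ≈ 335.50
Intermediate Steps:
G(y) = 11/2 (G(y) = -½*(-11) = 11/2)
L(w, K) = 0 (L(w, K) = 6 - 6 = 0)
Z(n) = -3 + n (Z(n) = (n + 0) - 3 = n - 3 = -3 + n)
(G(15) + Z(-1)) + 334 = (11/2 + (-3 - 1)) + 334 = (11/2 - 4) + 334 = 3/2 + 334 = 671/2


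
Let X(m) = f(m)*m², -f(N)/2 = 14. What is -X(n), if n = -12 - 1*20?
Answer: 28672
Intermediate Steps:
f(N) = -28 (f(N) = -2*14 = -28)
n = -32 (n = -12 - 20 = -32)
X(m) = -28*m²
-X(n) = -(-28)*(-32)² = -(-28)*1024 = -1*(-28672) = 28672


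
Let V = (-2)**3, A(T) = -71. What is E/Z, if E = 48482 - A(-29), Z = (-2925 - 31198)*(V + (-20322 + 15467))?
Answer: 48553/165940149 ≈ 0.00029259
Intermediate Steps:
V = -8
Z = 165940149 (Z = (-2925 - 31198)*(-8 + (-20322 + 15467)) = -34123*(-8 - 4855) = -34123*(-4863) = 165940149)
E = 48553 (E = 48482 - 1*(-71) = 48482 + 71 = 48553)
E/Z = 48553/165940149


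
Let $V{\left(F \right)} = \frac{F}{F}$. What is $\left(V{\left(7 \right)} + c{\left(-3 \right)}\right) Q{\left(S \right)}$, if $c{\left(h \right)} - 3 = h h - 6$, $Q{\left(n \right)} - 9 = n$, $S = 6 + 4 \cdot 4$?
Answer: $217$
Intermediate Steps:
$V{\left(F \right)} = 1$
$S = 22$ ($S = 6 + 16 = 22$)
$Q{\left(n \right)} = 9 + n$
$c{\left(h \right)} = -3 + h^{2}$ ($c{\left(h \right)} = 3 + \left(h h - 6\right) = 3 + \left(h^{2} - 6\right) = 3 + \left(-6 + h^{2}\right) = -3 + h^{2}$)
$\left(V{\left(7 \right)} + c{\left(-3 \right)}\right) Q{\left(S \right)} = \left(1 - \left(3 - \left(-3\right)^{2}\right)\right) \left(9 + 22\right) = \left(1 + \left(-3 + 9\right)\right) 31 = \left(1 + 6\right) 31 = 7 \cdot 31 = 217$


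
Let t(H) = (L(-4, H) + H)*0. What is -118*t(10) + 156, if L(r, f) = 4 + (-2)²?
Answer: 156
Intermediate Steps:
L(r, f) = 8 (L(r, f) = 4 + 4 = 8)
t(H) = 0 (t(H) = (8 + H)*0 = 0)
-118*t(10) + 156 = -118*0 + 156 = 0 + 156 = 156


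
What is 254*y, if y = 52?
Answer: 13208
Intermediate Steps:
254*y = 254*52 = 13208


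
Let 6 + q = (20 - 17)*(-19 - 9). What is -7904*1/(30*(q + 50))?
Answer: 494/75 ≈ 6.5867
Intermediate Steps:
q = -90 (q = -6 + (20 - 17)*(-19 - 9) = -6 + 3*(-28) = -6 - 84 = -90)
-7904*1/(30*(q + 50)) = -7904*1/(30*(-90 + 50)) = -7904/((-40*30)) = -7904/(-1200) = -7904*(-1/1200) = 494/75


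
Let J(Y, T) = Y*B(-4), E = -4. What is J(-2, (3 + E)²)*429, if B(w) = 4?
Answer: -3432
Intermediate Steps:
J(Y, T) = 4*Y (J(Y, T) = Y*4 = 4*Y)
J(-2, (3 + E)²)*429 = (4*(-2))*429 = -8*429 = -3432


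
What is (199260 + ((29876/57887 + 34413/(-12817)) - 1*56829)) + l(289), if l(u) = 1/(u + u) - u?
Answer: 60955242874881941/428839978462 ≈ 1.4214e+5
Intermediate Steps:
l(u) = 1/(2*u) - u
(199260 + ((29876/57887 + 34413/(-12817)) - 1*56829)) + l(289) = (199260 + ((29876/57887 + 34413/(-12817)) - 1*56829)) + ((½)/289 - 1*289) = (199260 + ((29876*(1/57887) + 34413*(-1/12817)) - 56829)) + ((½)*(1/289) - 289) = (199260 + ((29876/57887 - 34413/12817) - 56829)) + (1/578 - 289) = (199260 + (-1609144639/741937679 - 56829)) - 167041/578 = (199260 - 42165185504530/741937679) - 167041/578 = 105673316413010/741937679 - 167041/578 = 60955242874881941/428839978462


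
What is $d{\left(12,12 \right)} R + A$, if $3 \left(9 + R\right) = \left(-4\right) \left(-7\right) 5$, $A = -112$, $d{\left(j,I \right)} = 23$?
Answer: $\frac{2263}{3} \approx 754.33$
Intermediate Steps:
$R = \frac{113}{3}$ ($R = -9 + \frac{\left(-4\right) \left(-7\right) 5}{3} = -9 + \frac{28 \cdot 5}{3} = -9 + \frac{1}{3} \cdot 140 = -9 + \frac{140}{3} = \frac{113}{3} \approx 37.667$)
$d{\left(12,12 \right)} R + A = 23 \cdot \frac{113}{3} - 112 = \frac{2599}{3} - 112 = \frac{2263}{3}$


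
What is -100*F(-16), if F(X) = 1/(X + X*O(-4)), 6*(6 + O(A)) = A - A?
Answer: -5/4 ≈ -1.2500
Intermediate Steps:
O(A) = -6 (O(A) = -6 + (A - A)/6 = -6 + (⅙)*0 = -6 + 0 = -6)
F(X) = -1/(5*X) (F(X) = 1/(X + X*(-6)) = 1/(X - 6*X) = 1/(-5*X) = -1/(5*X))
-100*F(-16) = -(-20)/(-16) = -(-20)*(-1)/16 = -100*1/80 = -5/4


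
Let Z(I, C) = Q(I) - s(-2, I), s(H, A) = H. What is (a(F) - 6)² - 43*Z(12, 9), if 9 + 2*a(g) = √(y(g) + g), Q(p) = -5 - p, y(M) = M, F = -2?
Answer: 3017/4 - 21*I ≈ 754.25 - 21.0*I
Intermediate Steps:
Z(I, C) = -3 - I (Z(I, C) = (-5 - I) - 1*(-2) = (-5 - I) + 2 = -3 - I)
a(g) = -9/2 + √2*√g/2 (a(g) = -9/2 + √(g + g)/2 = -9/2 + √(2*g)/2 = -9/2 + (√2*√g)/2 = -9/2 + √2*√g/2)
(a(F) - 6)² - 43*Z(12, 9) = ((-9/2 + √2*√(-2)/2) - 6)² - 43*(-3 - 1*12) = ((-9/2 + √2*(I*√2)/2) - 6)² - 43*(-3 - 12) = ((-9/2 + I) - 6)² - 43*(-15) = (-21/2 + I)² + 645 = 645 + (-21/2 + I)²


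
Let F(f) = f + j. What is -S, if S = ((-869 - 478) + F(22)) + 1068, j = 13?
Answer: 244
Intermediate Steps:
F(f) = 13 + f (F(f) = f + 13 = 13 + f)
S = -244 (S = ((-869 - 478) + (13 + 22)) + 1068 = (-1347 + 35) + 1068 = -1312 + 1068 = -244)
-S = -1*(-244) = 244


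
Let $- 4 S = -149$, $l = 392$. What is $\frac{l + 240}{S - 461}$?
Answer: $- \frac{2528}{1695} \approx -1.4914$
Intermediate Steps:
$S = \frac{149}{4}$ ($S = \left(- \frac{1}{4}\right) \left(-149\right) = \frac{149}{4} \approx 37.25$)
$\frac{l + 240}{S - 461} = \frac{392 + 240}{\frac{149}{4} - 461} = \frac{632}{- \frac{1695}{4}} = 632 \left(- \frac{4}{1695}\right) = - \frac{2528}{1695}$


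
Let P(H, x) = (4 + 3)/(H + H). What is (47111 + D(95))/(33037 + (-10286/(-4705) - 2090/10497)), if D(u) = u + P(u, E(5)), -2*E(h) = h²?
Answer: 8054030639229/5636927648146 ≈ 1.4288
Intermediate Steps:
E(h) = -h²/2
P(H, x) = 7/(2*H) (P(H, x) = 7/((2*H)) = 7*(1/(2*H)) = 7/(2*H))
D(u) = u + 7/(2*u)
(47111 + D(95))/(33037 + (-10286/(-4705) - 2090/10497)) = (47111 + (95 + (7/2)/95))/(33037 + (-10286/(-4705) - 2090/10497)) = (47111 + (95 + (7/2)*(1/95)))/(33037 + (-10286*(-1/4705) - 2090*1/10497)) = (47111 + (95 + 7/190))/(33037 + (10286/4705 - 2090/10497)) = (47111 + 18057/190)/(33037 + 98138692/49388385) = 8969147/(190*(1631742213937/49388385)) = (8969147/190)*(49388385/1631742213937) = 8054030639229/5636927648146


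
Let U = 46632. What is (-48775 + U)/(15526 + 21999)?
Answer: -2143/37525 ≈ -0.057109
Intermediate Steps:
(-48775 + U)/(15526 + 21999) = (-48775 + 46632)/(15526 + 21999) = -2143/37525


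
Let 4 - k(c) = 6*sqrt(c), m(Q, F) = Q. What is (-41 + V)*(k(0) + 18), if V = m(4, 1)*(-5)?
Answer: -1342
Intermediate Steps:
k(c) = 4 - 6*sqrt(c)
V = -20 (V = 4*(-5) = -20)
(-41 + V)*(k(0) + 18) = (-41 - 20)*((4 - 6*sqrt(0)) + 18) = -61*((4 - 6*0) + 18) = -61*((4 + 0) + 18) = -61*(4 + 18) = -61*22 = -1342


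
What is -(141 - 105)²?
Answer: -1296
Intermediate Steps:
-(141 - 105)² = -1*36² = -1*1296 = -1296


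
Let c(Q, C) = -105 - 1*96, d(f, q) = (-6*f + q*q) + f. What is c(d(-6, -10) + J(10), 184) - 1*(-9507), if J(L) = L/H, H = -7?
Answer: 9306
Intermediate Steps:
d(f, q) = q² - 5*f (d(f, q) = (-6*f + q²) + f = (q² - 6*f) + f = q² - 5*f)
J(L) = -L/7 (J(L) = L/(-7) = L*(-⅐) = -L/7)
c(Q, C) = -201 (c(Q, C) = -105 - 96 = -201)
c(d(-6, -10) + J(10), 184) - 1*(-9507) = -201 - 1*(-9507) = -201 + 9507 = 9306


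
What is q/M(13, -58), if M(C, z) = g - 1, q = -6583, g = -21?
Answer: 6583/22 ≈ 299.23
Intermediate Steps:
M(C, z) = -22 (M(C, z) = -21 - 1 = -22)
q/M(13, -58) = -6583/(-22) = -6583*(-1/22) = 6583/22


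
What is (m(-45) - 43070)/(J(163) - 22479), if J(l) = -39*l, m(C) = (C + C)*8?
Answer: 21895/14418 ≈ 1.5186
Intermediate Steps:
m(C) = 16*C (m(C) = (2*C)*8 = 16*C)
(m(-45) - 43070)/(J(163) - 22479) = (16*(-45) - 43070)/(-39*163 - 22479) = (-720 - 43070)/(-6357 - 22479) = -43790/(-28836) = -43790*(-1/28836) = 21895/14418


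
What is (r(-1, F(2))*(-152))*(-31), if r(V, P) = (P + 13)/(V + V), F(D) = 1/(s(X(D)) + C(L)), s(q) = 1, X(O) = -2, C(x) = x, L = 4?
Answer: -155496/5 ≈ -31099.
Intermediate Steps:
F(D) = 1/5 (F(D) = 1/(1 + 4) = 1/5)
r(V, P) = (13 + P)/(2*V) (r(V, P) = (13 + P)/((2*V)) = (13 + P)*(1/(2*V)) = (13 + P)/(2*V))
(r(-1, F(2))*(-152))*(-31) = (((1/2)*(13 + 1/5)/(-1))*(-152))*(-31) = (((1/2)*(-1)*(66/5))*(-152))*(-31) = -33/5*(-152)*(-31) = (5016/5)*(-31) = -155496/5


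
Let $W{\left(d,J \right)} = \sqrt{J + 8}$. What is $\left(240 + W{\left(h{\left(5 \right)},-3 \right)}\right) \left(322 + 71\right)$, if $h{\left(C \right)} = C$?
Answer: $94320 + 393 \sqrt{5} \approx 95199.0$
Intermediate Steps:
$W{\left(d,J \right)} = \sqrt{8 + J}$
$\left(240 + W{\left(h{\left(5 \right)},-3 \right)}\right) \left(322 + 71\right) = \left(240 + \sqrt{8 - 3}\right) \left(322 + 71\right) = \left(240 + \sqrt{5}\right) 393 = 94320 + 393 \sqrt{5}$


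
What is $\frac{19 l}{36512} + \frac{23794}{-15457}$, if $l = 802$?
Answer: $- \frac{316616381}{282182992} \approx -1.122$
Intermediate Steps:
$\frac{19 l}{36512} + \frac{23794}{-15457} = \frac{19 \cdot 802}{36512} + \frac{23794}{-15457} = 15238 \cdot \frac{1}{36512} + 23794 \left(- \frac{1}{15457}\right) = \frac{7619}{18256} - \frac{23794}{15457} = - \frac{316616381}{282182992}$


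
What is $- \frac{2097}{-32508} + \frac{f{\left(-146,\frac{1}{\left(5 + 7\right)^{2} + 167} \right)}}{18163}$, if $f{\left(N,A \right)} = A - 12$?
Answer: $\frac{31772417}{497636076} \approx 0.063847$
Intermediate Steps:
$f{\left(N,A \right)} = -12 + A$ ($f{\left(N,A \right)} = A - 12 = -12 + A$)
$- \frac{2097}{-32508} + \frac{f{\left(-146,\frac{1}{\left(5 + 7\right)^{2} + 167} \right)}}{18163} = - \frac{2097}{-32508} + \frac{-12 + \frac{1}{\left(5 + 7\right)^{2} + 167}}{18163} = \left(-2097\right) \left(- \frac{1}{32508}\right) + \left(-12 + \frac{1}{12^{2} + 167}\right) \frac{1}{18163} = \frac{233}{3612} + \left(-12 + \frac{1}{144 + 167}\right) \frac{1}{18163} = \frac{233}{3612} + \left(-12 + \frac{1}{311}\right) \frac{1}{18163} = \frac{233}{3612} - \frac{91}{137773} = \frac{31772417}{497636076}$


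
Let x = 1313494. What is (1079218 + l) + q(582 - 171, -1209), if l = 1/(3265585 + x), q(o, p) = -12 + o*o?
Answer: 5715272135034/4579079 ≈ 1.2481e+6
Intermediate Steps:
q(o, p) = -12 + o²
l = 1/4579079 (l = 1/(3265585 + 1313494) = 1/4579079 ≈ 2.1838e-7)
(1079218 + l) + q(582 - 171, -1209) = (1079218 + 1/4579079) + (-12 + (582 - 171)²) = 4941824480223/4579079 + (-12 + 411²) = 4941824480223/4579079 + (-12 + 168921) = 4941824480223/4579079 + 168909 = 5715272135034/4579079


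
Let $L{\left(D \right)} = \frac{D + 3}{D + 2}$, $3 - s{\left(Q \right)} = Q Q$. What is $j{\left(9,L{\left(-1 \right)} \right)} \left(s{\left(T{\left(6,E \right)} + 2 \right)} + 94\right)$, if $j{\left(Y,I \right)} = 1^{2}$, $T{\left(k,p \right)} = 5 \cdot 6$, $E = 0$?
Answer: $-927$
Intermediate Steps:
$T{\left(k,p \right)} = 30$
$s{\left(Q \right)} = 3 - Q^{2}$ ($s{\left(Q \right)} = 3 - Q Q = 3 - Q^{2}$)
$L{\left(D \right)} = \frac{3 + D}{2 + D}$
$j{\left(Y,I \right)} = 1$
$j{\left(9,L{\left(-1 \right)} \right)} \left(s{\left(T{\left(6,E \right)} + 2 \right)} + 94\right) = 1 \left(\left(3 - \left(30 + 2\right)^{2}\right) + 94\right) = 1 \left(\left(3 - 32^{2}\right) + 94\right) = 1 \left(\left(3 - 1024\right) + 94\right) = 1 \left(-1021 + 94\right) = 1 \left(-927\right) = -927$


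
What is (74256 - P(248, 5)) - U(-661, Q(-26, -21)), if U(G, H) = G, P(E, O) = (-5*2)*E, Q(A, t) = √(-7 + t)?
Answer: 77397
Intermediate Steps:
P(E, O) = -10*E
(74256 - P(248, 5)) - U(-661, Q(-26, -21)) = (74256 - (-10)*248) - 1*(-661) = (74256 - 1*(-2480)) + 661 = (74256 + 2480) + 661 = 76736 + 661 = 77397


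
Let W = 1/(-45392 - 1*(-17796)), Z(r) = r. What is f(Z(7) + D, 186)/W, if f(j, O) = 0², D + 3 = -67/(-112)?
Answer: 0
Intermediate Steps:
W = -1/27596 (W = 1/(-45392 + 17796) = 1/(-27596) = -1/27596 ≈ -3.6237e-5)
D = -269/112 (D = -3 - 67/(-112) = -3 - 67*(-1/112) = -3 + 67/112 = -269/112 ≈ -2.4018)
f(j, O) = 0
f(Z(7) + D, 186)/W = 0/(-1/27596) = 0*(-27596) = 0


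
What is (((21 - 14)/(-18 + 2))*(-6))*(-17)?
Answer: -357/8 ≈ -44.625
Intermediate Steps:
(((21 - 14)/(-18 + 2))*(-6))*(-17) = ((7/(-16))*(-6))*(-17) = ((7*(-1/16))*(-6))*(-17) = -7/16*(-6)*(-17) = (21/8)*(-17) = -357/8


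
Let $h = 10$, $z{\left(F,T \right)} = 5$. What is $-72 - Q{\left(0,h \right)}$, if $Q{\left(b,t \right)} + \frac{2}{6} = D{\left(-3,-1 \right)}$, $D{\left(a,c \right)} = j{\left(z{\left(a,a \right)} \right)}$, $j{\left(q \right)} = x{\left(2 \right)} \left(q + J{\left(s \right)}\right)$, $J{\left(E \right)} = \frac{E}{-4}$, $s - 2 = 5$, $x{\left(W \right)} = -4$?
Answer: $- \frac{176}{3} \approx -58.667$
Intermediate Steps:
$s = 7$ ($s = 2 + 5 = 7$)
$J{\left(E \right)} = - \frac{E}{4}$ ($J{\left(E \right)} = E \left(- \frac{1}{4}\right) = - \frac{E}{4}$)
$j{\left(q \right)} = 7 - 4 q$ ($j{\left(q \right)} = - 4 \left(q - \frac{7}{4}\right) = - 4 \left(- \frac{7}{4} + q\right) = 7 - 4 q$)
$D{\left(a,c \right)} = -13$ ($D{\left(a,c \right)} = 7 - 20 = -13$)
$Q{\left(b,t \right)} = - \frac{40}{3}$ ($Q{\left(b,t \right)} = - \frac{1}{3} - 13 = - \frac{40}{3}$)
$-72 - Q{\left(0,h \right)} = -72 - - \frac{40}{3} = -72 + \frac{40}{3} = - \frac{176}{3}$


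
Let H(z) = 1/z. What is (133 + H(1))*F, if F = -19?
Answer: -2546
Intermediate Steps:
(133 + H(1))*F = (133 + 1/1)*(-19) = (133 + 1)*(-19) = 134*(-19) = -2546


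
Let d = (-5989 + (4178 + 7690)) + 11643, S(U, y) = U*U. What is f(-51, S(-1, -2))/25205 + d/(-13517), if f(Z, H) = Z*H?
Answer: -442331377/340695985 ≈ -1.2983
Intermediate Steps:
S(U, y) = U²
d = 17522 (d = (-5989 + 11868) + 11643 = 5879 + 11643 = 17522)
f(Z, H) = H*Z
f(-51, S(-1, -2))/25205 + d/(-13517) = ((-1)²*(-51))/25205 + 17522/(-13517) = (1*(-51))*(1/25205) + 17522*(-1/13517) = -51*1/25205 - 17522/13517 = -51/25205 - 17522/13517 = -442331377/340695985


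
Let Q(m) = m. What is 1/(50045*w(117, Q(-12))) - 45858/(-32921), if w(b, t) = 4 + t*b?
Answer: 458992717297/329506289000 ≈ 1.3930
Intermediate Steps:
w(b, t) = 4 + b*t
1/(50045*w(117, Q(-12))) - 45858/(-32921) = 1/(50045*(4 + 117*(-12))) - 45858/(-32921) = 1/(50045*(4 - 1404)) - 45858*(-1/32921) = (1/50045)/(-1400) + 45858/32921 = (1/50045)*(-1/1400) + 45858/32921 = -1/70063000 + 45858/32921 = 458992717297/329506289000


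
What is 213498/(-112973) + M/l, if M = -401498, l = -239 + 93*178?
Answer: -48841653424/1843154495 ≈ -26.499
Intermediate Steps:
l = 16315 (l = -239 + 16554 = 16315)
213498/(-112973) + M/l = 213498/(-112973) - 401498/16315 = 213498*(-1/112973) - 401498*1/16315 = -213498/112973 - 401498/16315 = -48841653424/1843154495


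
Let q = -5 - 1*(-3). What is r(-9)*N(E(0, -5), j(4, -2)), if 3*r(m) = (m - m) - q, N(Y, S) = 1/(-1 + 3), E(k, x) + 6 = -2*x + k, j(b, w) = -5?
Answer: 1/3 ≈ 0.33333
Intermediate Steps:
q = -2 (q = -5 + 3 = -2)
E(k, x) = -6 + k - 2*x (E(k, x) = -6 + (-2*x + k) = -6 + (k - 2*x) = -6 + k - 2*x)
N(Y, S) = 1/2
r(m) = 2/3 (r(m) = ((m - m) - 1*(-2))/3 = (0 + 2)/3 = (1/3)*2 = 2/3)
r(-9)*N(E(0, -5), j(4, -2)) = (2/3)*(1/2) = 1/3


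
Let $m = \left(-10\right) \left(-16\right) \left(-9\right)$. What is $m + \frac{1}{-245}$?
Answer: $- \frac{352801}{245} \approx -1440.0$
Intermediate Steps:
$m = -1440$ ($m = 160 \left(-9\right) = -1440$)
$m + \frac{1}{-245} = -1440 + \frac{1}{-245} = -1440 - \frac{1}{245} = - \frac{352801}{245}$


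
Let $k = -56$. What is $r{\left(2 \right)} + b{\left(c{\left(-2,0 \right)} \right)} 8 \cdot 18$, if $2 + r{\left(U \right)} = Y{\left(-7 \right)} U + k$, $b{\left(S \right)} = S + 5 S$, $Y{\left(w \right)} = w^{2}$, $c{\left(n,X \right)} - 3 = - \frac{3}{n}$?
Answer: $3928$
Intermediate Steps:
$c{\left(n,X \right)} = 3 - \frac{3}{n}$
$b{\left(S \right)} = 6 S$
$r{\left(U \right)} = -58 + 49 U$ ($r{\left(U \right)} = -2 + \left(\left(-7\right)^{2} U - 56\right) = -2 + \left(49 U - 56\right) = -2 + \left(-56 + 49 U\right) = -58 + 49 U$)
$r{\left(2 \right)} + b{\left(c{\left(-2,0 \right)} \right)} 8 \cdot 18 = \left(-58 + 49 \cdot 2\right) + 6 \left(3 - \frac{3}{-2}\right) 8 \cdot 18 = \left(-58 + 98\right) + 6 \left(3 - - \frac{3}{2}\right) 8 \cdot 18 = 40 + 6 \left(3 + \frac{3}{2}\right) 8 \cdot 18 = 40 + 6 \cdot \frac{9}{2} \cdot 8 \cdot 18 = 40 + 27 \cdot 8 \cdot 18 = 40 + 216 \cdot 18 = 40 + 3888 = 3928$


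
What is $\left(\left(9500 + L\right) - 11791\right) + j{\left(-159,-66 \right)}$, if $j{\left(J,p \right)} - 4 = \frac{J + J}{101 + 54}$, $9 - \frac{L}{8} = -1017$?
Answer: $\frac{917437}{155} \approx 5918.9$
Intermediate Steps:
$L = 8208$ ($L = 72 - -8136 = 72 + 8136 = 8208$)
$j{\left(J,p \right)} = 4 + \frac{2 J}{155}$ ($j{\left(J,p \right)} = 4 + \frac{J + J}{101 + 54} = 4 + \frac{2 J}{155}$)
$\left(\left(9500 + L\right) - 11791\right) + j{\left(-159,-66 \right)} = \left(\left(9500 + 8208\right) - 11791\right) + \left(4 + \frac{2}{155} \left(-159\right)\right) = \left(17708 - 11791\right) + \left(4 - \frac{318}{155}\right) = 5917 + \frac{302}{155} = \frac{917437}{155}$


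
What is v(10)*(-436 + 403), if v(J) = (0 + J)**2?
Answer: -3300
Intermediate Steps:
v(J) = J**2
v(10)*(-436 + 403) = 10**2*(-436 + 403) = 100*(-33) = -3300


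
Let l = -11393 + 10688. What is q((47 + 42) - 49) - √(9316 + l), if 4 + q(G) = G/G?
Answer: -3 - √8611 ≈ -95.795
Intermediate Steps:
l = -705
q(G) = -3 (q(G) = -4 + G/G = -4 + 1 = -3)
q((47 + 42) - 49) - √(9316 + l) = -3 - √(9316 - 705) = -3 - √8611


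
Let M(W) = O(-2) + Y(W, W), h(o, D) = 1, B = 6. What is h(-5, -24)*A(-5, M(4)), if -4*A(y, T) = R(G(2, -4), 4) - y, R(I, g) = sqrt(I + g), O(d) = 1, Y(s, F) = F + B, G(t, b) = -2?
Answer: -5/4 - sqrt(2)/4 ≈ -1.6036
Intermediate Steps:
Y(s, F) = 6 + F (Y(s, F) = F + 6 = 6 + F)
M(W) = 7 + W (M(W) = 1 + (6 + W) = 7 + W)
A(y, T) = -sqrt(2)/4 + y/4 (A(y, T) = -(sqrt(-2 + 4) - y)/4 = -(sqrt(2) - y)/4 = -sqrt(2)/4 + y/4)
h(-5, -24)*A(-5, M(4)) = 1*(-sqrt(2)/4 + (1/4)*(-5)) = 1*(-sqrt(2)/4 - 5/4) = 1*(-5/4 - sqrt(2)/4) = -5/4 - sqrt(2)/4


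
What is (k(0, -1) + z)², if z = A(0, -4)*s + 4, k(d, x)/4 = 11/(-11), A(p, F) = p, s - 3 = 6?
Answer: 0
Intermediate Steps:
s = 9 (s = 3 + 6 = 9)
k(d, x) = -4 (k(d, x) = 4*(11/(-11)) = 4*(11*(-1/11)) = 4*(-1) = -4)
z = 4 (z = 0*9 + 4 = 0 + 4 = 4)
(k(0, -1) + z)² = (-4 + 4)² = 0² = 0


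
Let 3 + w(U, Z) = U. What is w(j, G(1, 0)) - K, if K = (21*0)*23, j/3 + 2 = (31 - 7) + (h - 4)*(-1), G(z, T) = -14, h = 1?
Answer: 72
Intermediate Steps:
j = 75 (j = -6 + 3*((31 - 7) + (1 - 4)*(-1)) = -6 + 3*(24 - 3*(-1)) = -6 + 3*(24 + 3) = -6 + 3*27 = -6 + 81 = 75)
K = 0 (K = 0*23 = 0)
w(U, Z) = -3 + U
w(j, G(1, 0)) - K = (-3 + 75) - 1*0 = 72 + 0 = 72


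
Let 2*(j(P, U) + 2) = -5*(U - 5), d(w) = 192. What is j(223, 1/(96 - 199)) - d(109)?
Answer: -18692/103 ≈ -181.48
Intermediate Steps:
j(P, U) = 21/2 - 5*U/2 (j(P, U) = -2 + (-5*(U - 5))/2 = -2 + (-5*(-5 + U))/2 = -2 + (25 - 5*U)/2 = -2 + (25/2 - 5*U/2) = 21/2 - 5*U/2)
j(223, 1/(96 - 199)) - d(109) = (21/2 - 5/(2*(96 - 199))) - 1*192 = (21/2 - 5/2/(-103)) - 192 = (21/2 - 5/2*(-1/103)) - 192 = (21/2 + 5/206) - 192 = 1084/103 - 192 = -18692/103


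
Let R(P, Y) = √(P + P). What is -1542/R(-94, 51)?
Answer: 771*I*√47/47 ≈ 112.46*I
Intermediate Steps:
R(P, Y) = √2*√P (R(P, Y) = √(2*P) = √2*√P)
-1542/R(-94, 51) = -1542*(-I*√47/94) = -(-771)*I*√47/47 = 771*I*√47/47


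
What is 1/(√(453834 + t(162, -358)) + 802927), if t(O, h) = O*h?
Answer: 802927/644691371491 - 3*√43982/644691371491 ≈ 1.2445e-6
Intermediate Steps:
1/(√(453834 + t(162, -358)) + 802927) = 1/(√(453834 + 162*(-358)) + 802927) = 1/(√(453834 - 57996) + 802927) = 1/(√395838 + 802927) = 1/(3*√43982 + 802927) = 1/(802927 + 3*√43982)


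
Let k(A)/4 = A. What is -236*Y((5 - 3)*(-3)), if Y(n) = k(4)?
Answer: -3776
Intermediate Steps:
k(A) = 4*A
Y(n) = 16 (Y(n) = 4*4 = 16)
-236*Y((5 - 3)*(-3)) = -236*16 = -3776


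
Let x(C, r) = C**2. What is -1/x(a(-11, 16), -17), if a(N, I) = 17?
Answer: -1/289 ≈ -0.0034602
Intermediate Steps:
-1/x(a(-11, 16), -17) = -1/(17**2) = -1/289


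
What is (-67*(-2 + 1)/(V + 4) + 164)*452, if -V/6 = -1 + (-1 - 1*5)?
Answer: 1720086/23 ≈ 74786.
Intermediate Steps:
V = 42 (V = -6*(-1 + (-1 - 1*5)) = -6*(-1 + (-1 - 5)) = -6*(-1 - 6) = -6*(-7) = 42)
(-67*(-2 + 1)/(V + 4) + 164)*452 = (-67*(-2 + 1)/(42 + 4) + 164)*452 = (-(-67)/46 + 164)*452 = (-67*(-1/46) + 164)*452 = (67/46 + 164)*452 = (7611/46)*452 = 1720086/23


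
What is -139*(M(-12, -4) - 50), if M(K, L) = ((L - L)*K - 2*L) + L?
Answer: 6394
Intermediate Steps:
M(K, L) = -L (M(K, L) = (0*K - 2*L) + L = (0 - 2*L) + L = -2*L + L = -L)
-139*(M(-12, -4) - 50) = -139*(-1*(-4) - 50) = -139*(4 - 50) = -139*(-46) = 6394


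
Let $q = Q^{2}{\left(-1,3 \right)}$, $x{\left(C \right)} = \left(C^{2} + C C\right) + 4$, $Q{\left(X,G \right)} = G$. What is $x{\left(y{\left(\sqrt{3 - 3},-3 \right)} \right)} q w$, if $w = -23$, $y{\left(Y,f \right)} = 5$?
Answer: $-11178$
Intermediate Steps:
$x{\left(C \right)} = 4 + 2 C^{2}$ ($x{\left(C \right)} = \left(C^{2} + C^{2}\right) + 4 = 2 C^{2} + 4 = 4 + 2 C^{2}$)
$q = 9$ ($q = 3^{2} = 9$)
$x{\left(y{\left(\sqrt{3 - 3},-3 \right)} \right)} q w = \left(4 + 2 \cdot 5^{2}\right) 9 \left(-23\right) = \left(4 + 2 \cdot 25\right) 9 \left(-23\right) = \left(4 + 50\right) 9 \left(-23\right) = 54 \cdot 9 \left(-23\right) = 486 \left(-23\right) = -11178$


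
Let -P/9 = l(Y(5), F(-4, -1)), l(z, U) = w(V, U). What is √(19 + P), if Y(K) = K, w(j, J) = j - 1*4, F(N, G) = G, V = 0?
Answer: √55 ≈ 7.4162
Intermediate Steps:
w(j, J) = -4 + j (w(j, J) = j - 4 = -4 + j)
l(z, U) = -4 (l(z, U) = -4 + 0 = -4)
P = 36 (P = -9*(-4) = 36)
√(19 + P) = √(19 + 36) = √55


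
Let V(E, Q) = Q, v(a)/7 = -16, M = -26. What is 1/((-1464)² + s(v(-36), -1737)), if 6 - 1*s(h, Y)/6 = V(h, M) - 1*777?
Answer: 1/2148150 ≈ 4.6552e-7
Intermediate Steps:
v(a) = -112 (v(a) = 7*(-16) = -112)
s(h, Y) = 4854 (s(h, Y) = 36 - 6*(-26 - 1*777) = 36 - 6*(-26 - 777) = 36 - 6*(-803) = 36 + 4818 = 4854)
1/((-1464)² + s(v(-36), -1737)) = 1/((-1464)² + 4854) = 1/(2143296 + 4854) = 1/2148150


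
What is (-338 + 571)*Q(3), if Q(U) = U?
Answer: 699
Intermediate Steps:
(-338 + 571)*Q(3) = (-338 + 571)*3 = 233*3 = 699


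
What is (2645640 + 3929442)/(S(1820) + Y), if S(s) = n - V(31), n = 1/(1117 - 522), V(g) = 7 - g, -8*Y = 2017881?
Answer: -31297390320/1200524947 ≈ -26.070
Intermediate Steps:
Y = -2017881/8 (Y = -1/8*2017881 = -2017881/8 ≈ -2.5224e+5)
n = 1/595 ≈ 0.0016807
S(s) = 14281/595 (S(s) = 1/595 - (7 - 1*31) = 1/595 - (7 - 31) = 1/595 - 1*(-24) = 1/595 + 24 = 14281/595)
(2645640 + 3929442)/(S(1820) + Y) = (2645640 + 3929442)/(14281/595 - 2017881/8) = 6575082/(-1200524947/4760) = 6575082*(-4760/1200524947) = -31297390320/1200524947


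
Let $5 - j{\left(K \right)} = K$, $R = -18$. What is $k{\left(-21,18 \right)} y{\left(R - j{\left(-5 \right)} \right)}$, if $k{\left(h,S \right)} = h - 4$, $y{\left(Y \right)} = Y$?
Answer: $700$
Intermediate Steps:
$j{\left(K \right)} = 5 - K$
$k{\left(h,S \right)} = -4 + h$
$k{\left(-21,18 \right)} y{\left(R - j{\left(-5 \right)} \right)} = \left(-4 - 21\right) \left(-18 - \left(5 - -5\right)\right) = - 25 \left(-18 - \left(5 + 5\right)\right) = - 25 \left(-18 - 10\right) = \left(-25\right) \left(-28\right) = 700$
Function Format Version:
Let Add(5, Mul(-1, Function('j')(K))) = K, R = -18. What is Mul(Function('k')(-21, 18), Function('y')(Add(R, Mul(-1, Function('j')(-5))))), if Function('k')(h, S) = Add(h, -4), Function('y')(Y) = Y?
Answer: 700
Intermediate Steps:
Function('j')(K) = Add(5, Mul(-1, K))
Function('k')(h, S) = Add(-4, h)
Mul(Function('k')(-21, 18), Function('y')(Add(R, Mul(-1, Function('j')(-5))))) = Mul(Add(-4, -21), Add(-18, Mul(-1, Add(5, Mul(-1, -5))))) = Mul(-25, Add(-18, Mul(-1, Add(5, 5)))) = Mul(-25, Add(-18, Mul(-1, 10))) = Mul(-25, Add(-18, -10)) = Mul(-25, -28) = 700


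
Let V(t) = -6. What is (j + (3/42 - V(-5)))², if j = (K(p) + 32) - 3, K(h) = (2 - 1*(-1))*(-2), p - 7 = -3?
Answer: 165649/196 ≈ 845.15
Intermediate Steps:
p = 4 (p = 7 - 3 = 4)
K(h) = -6 (K(h) = (2 + 1)*(-2) = 3*(-2) = -6)
j = 23 (j = (-6 + 32) - 3 = 26 - 3 = 23)
(j + (3/42 - V(-5)))² = (23 + (3/42 - 1*(-6)))² = (23 + (3*(1/42) + 6))² = (23 + (1/14 + 6))² = (23 + 85/14)² = (407/14)² = 165649/196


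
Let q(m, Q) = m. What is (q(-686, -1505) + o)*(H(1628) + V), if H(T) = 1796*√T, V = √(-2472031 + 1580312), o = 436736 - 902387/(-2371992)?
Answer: 464404298280163*√407/296499 + 1034308013987*I*√891719/2371992 ≈ 3.1599e+10 + 4.1177e+8*I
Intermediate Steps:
o = 1035935200499/2371992 (o = 436736 - 902387*(-1)/2371992 = 436736 - 1*(-902387/2371992) = 436736 + 902387/2371992 = 1035935200499/2371992 ≈ 4.3674e+5)
V = I*√891719 (V = √(-891719) = I*√891719 ≈ 944.31*I)
(q(-686, -1505) + o)*(H(1628) + V) = (-686 + 1035935200499/2371992)*(1796*√1628 + I*√891719) = 1034308013987*(1796*(2*√407) + I*√891719)/2371992 = 1034308013987*(3592*√407 + I*√891719)/2371992 = 464404298280163*√407/296499 + 1034308013987*I*√891719/2371992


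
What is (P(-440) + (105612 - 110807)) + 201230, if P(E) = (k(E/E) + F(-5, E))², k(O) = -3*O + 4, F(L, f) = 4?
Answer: 196060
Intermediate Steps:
k(O) = 4 - 3*O
P(E) = 25 (P(E) = ((4 - 3*E/E) + 4)² = ((4 - 3*1) + 4)² = ((4 - 3) + 4)² = (1 + 4)² = 5² = 25)
(P(-440) + (105612 - 110807)) + 201230 = (25 + (105612 - 110807)) + 201230 = (25 - 5195) + 201230 = -5170 + 201230 = 196060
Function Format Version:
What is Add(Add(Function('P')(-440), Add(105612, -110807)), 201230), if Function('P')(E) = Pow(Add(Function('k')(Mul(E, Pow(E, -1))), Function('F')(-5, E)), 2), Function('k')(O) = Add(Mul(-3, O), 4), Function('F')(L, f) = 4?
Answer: 196060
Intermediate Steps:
Function('k')(O) = Add(4, Mul(-3, O))
Function('P')(E) = 25 (Function('P')(E) = Pow(Add(Add(4, Mul(-3, Mul(E, Pow(E, -1)))), 4), 2) = Pow(Add(Add(4, Mul(-3, 1)), 4), 2) = Pow(Add(Add(4, -3), 4), 2) = Pow(Add(1, 4), 2) = Pow(5, 2) = 25)
Add(Add(Function('P')(-440), Add(105612, -110807)), 201230) = Add(Add(25, Add(105612, -110807)), 201230) = Add(Add(25, -5195), 201230) = Add(-5170, 201230) = 196060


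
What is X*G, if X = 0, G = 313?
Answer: 0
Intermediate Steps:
X*G = 0*313 = 0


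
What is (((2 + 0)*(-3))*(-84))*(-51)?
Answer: -25704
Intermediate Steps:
(((2 + 0)*(-3))*(-84))*(-51) = ((2*(-3))*(-84))*(-51) = -6*(-84)*(-51) = 504*(-51) = -25704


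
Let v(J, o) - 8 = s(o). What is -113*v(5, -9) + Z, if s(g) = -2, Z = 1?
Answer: -677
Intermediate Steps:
v(J, o) = 6 (v(J, o) = 8 - 2 = 6)
-113*v(5, -9) + Z = -113*6 + 1 = -678 + 1 = -677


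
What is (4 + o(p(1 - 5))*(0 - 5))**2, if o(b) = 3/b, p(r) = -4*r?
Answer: 2401/256 ≈ 9.3789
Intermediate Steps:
(4 + o(p(1 - 5))*(0 - 5))**2 = (4 + (3/((-4*(1 - 5))))*(0 - 5))**2 = (4 + (3/((-4*(-4))))*(-5))**2 = (4 + (3/16)*(-5))**2 = (4 - 15/16)**2 = (49/16)**2 = 2401/256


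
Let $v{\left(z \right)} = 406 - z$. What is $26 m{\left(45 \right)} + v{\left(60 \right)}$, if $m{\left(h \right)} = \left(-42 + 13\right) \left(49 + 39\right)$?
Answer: $-66006$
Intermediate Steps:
$m{\left(h \right)} = -2552$ ($m{\left(h \right)} = \left(-29\right) 88 = -2552$)
$26 m{\left(45 \right)} + v{\left(60 \right)} = 26 \left(-2552\right) + \left(406 - 60\right) = -66352 + \left(406 - 60\right) = -66352 + 346 = -66006$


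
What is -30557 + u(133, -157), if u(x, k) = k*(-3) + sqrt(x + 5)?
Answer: -30086 + sqrt(138) ≈ -30074.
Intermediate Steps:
u(x, k) = sqrt(5 + x) - 3*k (u(x, k) = -3*k + sqrt(5 + x) = sqrt(5 + x) - 3*k)
-30557 + u(133, -157) = -30557 + (sqrt(5 + 133) - 3*(-157)) = -30557 + (sqrt(138) + 471) = -30557 + (471 + sqrt(138)) = -30086 + sqrt(138)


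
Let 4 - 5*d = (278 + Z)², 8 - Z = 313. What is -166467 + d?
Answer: -166612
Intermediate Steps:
Z = -305 (Z = 8 - 1*313 = 8 - 313 = -305)
d = -145 (d = ⅘ - (278 - 305)²/5 = ⅘ - ⅕*(-27)² = ⅘ - ⅕*729 = ⅘ - 729/5 = -145)
-166467 + d = -166467 - 145 = -166612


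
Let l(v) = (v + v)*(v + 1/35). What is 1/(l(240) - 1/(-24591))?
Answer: 24591/2833220449 ≈ 8.6795e-6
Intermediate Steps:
l(v) = 2*v*(1/35 + v) (l(v) = (2*v)*(v + 1/35) = (2*v)*(1/35 + v) = 2*v*(1/35 + v))
1/(l(240) - 1/(-24591)) = 1/((2/35)*240*(1 + 35*240) - 1/(-24591)) = 1/((2/35)*240*(1 + 8400) - 1*(-1/24591)) = 1/((2/35)*240*8401 + 1/24591) = 1/(806496/7 + 1/24591) = 1/(2833220449/24591) = 24591/2833220449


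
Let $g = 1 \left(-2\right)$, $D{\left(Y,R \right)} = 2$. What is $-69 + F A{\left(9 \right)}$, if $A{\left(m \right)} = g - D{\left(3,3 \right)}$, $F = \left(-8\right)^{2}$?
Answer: $-325$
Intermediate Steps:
$F = 64$
$g = -2$
$A{\left(m \right)} = -4$ ($A{\left(m \right)} = -2 - 2 = -4$)
$-69 + F A{\left(9 \right)} = -69 + 64 \left(-4\right) = -69 - 256 = -325$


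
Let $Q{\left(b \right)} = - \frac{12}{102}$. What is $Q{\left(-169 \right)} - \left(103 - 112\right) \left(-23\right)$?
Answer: $- \frac{3521}{17} \approx -207.12$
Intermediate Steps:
$Q{\left(b \right)} = - \frac{2}{17}$ ($Q{\left(b \right)} = \left(-12\right) \frac{1}{102} = - \frac{2}{17}$)
$Q{\left(-169 \right)} - \left(103 - 112\right) \left(-23\right) = - \frac{2}{17} - \left(103 - 112\right) \left(-23\right) = - \frac{2}{17} - \left(-9\right) \left(-23\right) = - \frac{2}{17} - 207 = - \frac{3521}{17}$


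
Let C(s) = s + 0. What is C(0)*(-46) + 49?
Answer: 49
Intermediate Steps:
C(s) = s
C(0)*(-46) + 49 = 0*(-46) + 49 = 0 + 49 = 49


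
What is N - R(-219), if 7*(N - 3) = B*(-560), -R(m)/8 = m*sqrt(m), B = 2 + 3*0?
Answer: -157 - 1752*I*sqrt(219) ≈ -157.0 - 25927.0*I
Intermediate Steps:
B = 2 (B = 2 + 0 = 2)
R(m) = -8*m**(3/2) (R(m) = -8*m*sqrt(m) = -8*m**(3/2))
N = -157 (N = 3 + (2*(-560))/7 = 3 + (1/7)*(-1120) = 3 - 160 = -157)
N - R(-219) = -157 - (-8)*(-219)**(3/2) = -157 - (-8)*(-219*I*sqrt(219)) = -157 - 1752*I*sqrt(219)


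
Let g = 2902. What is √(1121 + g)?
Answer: 3*√447 ≈ 63.427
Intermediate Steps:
√(1121 + g) = √(1121 + 2902) = √4023 = 3*√447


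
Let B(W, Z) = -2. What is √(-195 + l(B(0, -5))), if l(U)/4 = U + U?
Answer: I*√211 ≈ 14.526*I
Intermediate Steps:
l(U) = 8*U (l(U) = 4*(U + U) = 4*(2*U) = 8*U)
√(-195 + l(B(0, -5))) = √(-195 + 8*(-2)) = √(-195 - 16) = √(-211) = I*√211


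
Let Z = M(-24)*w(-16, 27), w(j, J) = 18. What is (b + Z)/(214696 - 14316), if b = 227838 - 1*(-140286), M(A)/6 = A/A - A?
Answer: 92706/50095 ≈ 1.8506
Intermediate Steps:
M(A) = 6 - 6*A (M(A) = 6*(A/A - A) = 6*(1 - A) = 6 - 6*A)
Z = 2700 (Z = (6 - 6*(-24))*18 = (6 + 144)*18 = 150*18 = 2700)
b = 368124 (b = 227838 + 140286 = 368124)
(b + Z)/(214696 - 14316) = (368124 + 2700)/(214696 - 14316) = 370824/200380 = 370824*(1/200380) = 92706/50095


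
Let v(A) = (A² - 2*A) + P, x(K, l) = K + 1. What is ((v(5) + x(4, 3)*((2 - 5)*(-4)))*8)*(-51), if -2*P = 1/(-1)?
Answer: -30804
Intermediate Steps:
P = ½ (P = -½/(-1) = -½*(-1) = ½ ≈ 0.50000)
x(K, l) = 1 + K
v(A) = ½ + A² - 2*A (v(A) = (A² - 2*A) + ½ = ½ + A² - 2*A)
((v(5) + x(4, 3)*((2 - 5)*(-4)))*8)*(-51) = (((½ + 5² - 2*5) + (1 + 4)*((2 - 5)*(-4)))*8)*(-51) = (((½ + 25 - 10) + 5*(-3*(-4)))*8)*(-51) = ((31/2 + 5*12)*8)*(-51) = ((31/2 + 60)*8)*(-51) = ((151/2)*8)*(-51) = 604*(-51) = -30804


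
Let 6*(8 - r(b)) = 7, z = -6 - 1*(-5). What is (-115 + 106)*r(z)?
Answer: -123/2 ≈ -61.500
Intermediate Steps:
z = -1 (z = -6 + 5 = -1)
r(b) = 41/6 (r(b) = 8 - ⅙*7 = 8 - 7/6 = 41/6)
(-115 + 106)*r(z) = (-115 + 106)*(41/6) = -9*41/6 = -123/2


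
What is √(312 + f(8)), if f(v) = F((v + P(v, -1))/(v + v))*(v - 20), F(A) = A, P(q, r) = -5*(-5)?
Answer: √1149/2 ≈ 16.948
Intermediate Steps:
P(q, r) = 25
f(v) = (-20 + v)*(25 + v)/(2*v) (f(v) = ((v + 25)/(v + v))*(v - 20) = ((25 + v)/((2*v)))*(-20 + v) = ((25 + v)*(1/(2*v)))*(-20 + v) = ((25 + v)/(2*v))*(-20 + v) = (-20 + v)*(25 + v)/(2*v))
√(312 + f(8)) = √(312 + (½)*(-20 + 8)*(25 + 8)/8) = √(312 + (½)*(⅛)*(-12)*33) = √(312 - 99/4) = √(1149/4) = √1149/2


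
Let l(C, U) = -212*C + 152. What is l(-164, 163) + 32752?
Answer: 67672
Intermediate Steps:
l(C, U) = 152 - 212*C
l(-164, 163) + 32752 = (152 - 212*(-164)) + 32752 = (152 + 34768) + 32752 = 34920 + 32752 = 67672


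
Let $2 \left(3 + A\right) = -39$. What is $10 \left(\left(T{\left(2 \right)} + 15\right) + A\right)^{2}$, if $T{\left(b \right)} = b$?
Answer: $\frac{605}{2} \approx 302.5$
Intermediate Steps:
$A = - \frac{45}{2}$ ($A = -3 + \frac{1}{2} \left(-39\right) = -3 - \frac{39}{2} = - \frac{45}{2} \approx -22.5$)
$10 \left(\left(T{\left(2 \right)} + 15\right) + A\right)^{2} = 10 \left(\left(2 + 15\right) - \frac{45}{2}\right)^{2} = 10 \left(17 - \frac{45}{2}\right)^{2} = 10 \left(- \frac{11}{2}\right)^{2} = 10 \cdot \frac{121}{4} = \frac{605}{2}$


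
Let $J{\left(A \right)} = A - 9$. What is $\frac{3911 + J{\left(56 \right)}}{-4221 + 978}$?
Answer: $- \frac{3958}{3243} \approx -1.2205$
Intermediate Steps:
$J{\left(A \right)} = -9 + A$ ($J{\left(A \right)} = A - 9 = -9 + A$)
$\frac{3911 + J{\left(56 \right)}}{-4221 + 978} = \frac{3911 + \left(-9 + 56\right)}{-4221 + 978} = \frac{3911 + 47}{-3243} = 3958 \left(- \frac{1}{3243}\right) = - \frac{3958}{3243}$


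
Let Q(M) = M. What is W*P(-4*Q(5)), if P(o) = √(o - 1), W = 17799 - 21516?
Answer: -3717*I*√21 ≈ -17033.0*I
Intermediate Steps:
W = -3717
P(o) = √(-1 + o)
W*P(-4*Q(5)) = -3717*√(-1 - 4*5) = -3717*√(-1 - 20) = -3717*I*√21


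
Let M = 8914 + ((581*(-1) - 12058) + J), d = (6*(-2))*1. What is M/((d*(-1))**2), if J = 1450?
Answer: -2275/144 ≈ -15.799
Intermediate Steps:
d = -12 (d = -12*1 = -12)
M = -2275 (M = 8914 + ((581*(-1) - 12058) + 1450) = 8914 + ((-581 - 12058) + 1450) = 8914 + (-12639 + 1450) = 8914 - 11189 = -2275)
M/((d*(-1))**2) = -2275/((-12*(-1))**2) = -2275/(12**2) = -2275/144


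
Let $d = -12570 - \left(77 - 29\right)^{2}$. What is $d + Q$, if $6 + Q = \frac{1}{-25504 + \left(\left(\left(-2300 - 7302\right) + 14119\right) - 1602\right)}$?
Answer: $- \frac{336124321}{22589} \approx -14880.0$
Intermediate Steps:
$Q = - \frac{135535}{22589}$ ($Q = -6 + \frac{1}{-25504 + \left(\left(\left(-2300 - 7302\right) + 14119\right) - 1602\right)} = -6 + \frac{1}{-25504 + \left(\left(-9602 + 14119\right) - 1602\right)} = -6 + \frac{1}{-25504 + \left(4517 - 1602\right)} = -6 + \frac{1}{-25504 + 2915} = -6 + \frac{1}{-22589} = -6 - \frac{1}{22589} = - \frac{135535}{22589} \approx -6.0$)
$d = -14874$ ($d = -12570 - 48^{2} = -12570 - 2304 = -14874$)
$d + Q = -14874 - \frac{135535}{22589} = - \frac{336124321}{22589}$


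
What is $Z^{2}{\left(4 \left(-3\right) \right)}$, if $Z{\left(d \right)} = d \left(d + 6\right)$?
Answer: $5184$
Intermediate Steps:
$Z{\left(d \right)} = d \left(6 + d\right)$
$Z^{2}{\left(4 \left(-3\right) \right)} = \left(4 \left(-3\right) \left(6 + 4 \left(-3\right)\right)\right)^{2} = \left(- 12 \left(6 - 12\right)\right)^{2} = \left(\left(-12\right) \left(-6\right)\right)^{2} = 72^{2} = 5184$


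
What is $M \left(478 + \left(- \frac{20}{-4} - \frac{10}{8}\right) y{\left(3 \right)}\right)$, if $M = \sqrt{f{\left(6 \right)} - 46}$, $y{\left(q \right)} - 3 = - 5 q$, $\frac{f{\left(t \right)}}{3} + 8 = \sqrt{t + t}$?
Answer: $433 \sqrt{-70 + 6 \sqrt{3}} \approx 3343.0 i$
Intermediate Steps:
$f{\left(t \right)} = -24 + 3 \sqrt{2} \sqrt{t}$ ($f{\left(t \right)} = -24 + 3 \sqrt{t + t} = -24 + 3 \sqrt{2 t} = -24 + 3 \sqrt{2} \sqrt{t}$)
$y{\left(q \right)} = 3 - 5 q$
$M = \sqrt{-70 + 6 \sqrt{3}}$ ($M = \sqrt{\left(-24 + 3 \sqrt{2} \sqrt{6}\right) - 46} = \sqrt{\left(-24 + 6 \sqrt{3}\right) - 46} = \sqrt{-70 + 6 \sqrt{3}} \approx 7.7206 i$)
$M \left(478 + \left(- \frac{20}{-4} - \frac{10}{8}\right) y{\left(3 \right)}\right) = \sqrt{-70 + 6 \sqrt{3}} \left(478 + \left(- \frac{20}{-4} - \frac{10}{8}\right) \left(3 - 15\right)\right) = \sqrt{-70 + 6 \sqrt{3}} \left(478 + \left(\left(-20\right) \left(- \frac{1}{4}\right) - \frac{5}{4}\right) \left(3 - 15\right)\right) = \sqrt{-70 + 6 \sqrt{3}} \left(478 + \left(5 - \frac{5}{4}\right) \left(-12\right)\right) = \sqrt{-70 + 6 \sqrt{3}} \left(478 + \frac{15}{4} \left(-12\right)\right) = \sqrt{-70 + 6 \sqrt{3}} \left(478 - 45\right) = \sqrt{-70 + 6 \sqrt{3}} \cdot 433 = 433 \sqrt{-70 + 6 \sqrt{3}}$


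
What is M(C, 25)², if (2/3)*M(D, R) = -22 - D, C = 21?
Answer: 16641/4 ≈ 4160.3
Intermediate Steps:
M(D, R) = -33 - 3*D/2 (M(D, R) = 3*(-22 - D)/2 = -33 - 3*D/2)
M(C, 25)² = (-33 - 3/2*21)² = (-33 - 63/2)² = (-129/2)² = 16641/4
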